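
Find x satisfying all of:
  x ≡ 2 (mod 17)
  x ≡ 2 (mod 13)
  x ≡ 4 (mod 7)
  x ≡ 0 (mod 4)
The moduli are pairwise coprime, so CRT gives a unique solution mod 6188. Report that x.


Product of moduli M = 17 · 13 · 7 · 4 = 6188.
Merge one congruence at a time:
  Start: x ≡ 2 (mod 17).
  Combine with x ≡ 2 (mod 13); new modulus lcm = 221.
    Write x = 2 + 17·t and substitute into x ≡ 2 (mod 13): 17·t ≡ 2 − 2 = 0 (mod 13).
    Reduce coefficients mod 13: 4·t ≡ 0 (mod 13).
    The inverse of 4 mod 13 is 10 (since 4·10 = 40 = 3·13 + 1), so t ≡ 10·0 = 0 ≡ 0 (mod 13).
    Then x = 2 + 17·0 = 2, valid modulo lcm(17, 13) = 221: x ≡ 2 (mod 221).
  Combine with x ≡ 4 (mod 7); new modulus lcm = 1547.
    Write x = 2 + 221·t and substitute into x ≡ 4 (mod 7): 221·t ≡ 4 − 2 = 2 (mod 7).
    Reduce coefficients mod 7: 4·t ≡ 2 (mod 7).
    The inverse of 4 mod 7 is 2 (since 4·2 = 8 = 1·7 + 1), so t ≡ 2·2 = 4 ≡ 4 (mod 7).
    Then x = 2 + 221·4 = 886, valid modulo lcm(221, 7) = 1547: x ≡ 886 (mod 1547).
  Combine with x ≡ 0 (mod 4); new modulus lcm = 6188.
    Write x = 886 + 1547·t and substitute into x ≡ 0 (mod 4): 1547·t ≡ 0 − 886 = -886 (mod 4).
    Reduce coefficients mod 4: 3·t ≡ 2 (mod 4).
    The inverse of 3 mod 4 is 3 (since 3·3 = 9 = 2·4 + 1), so t ≡ 3·2 = 6 ≡ 2 (mod 4).
    Then x = 886 + 1547·2 = 3980, valid modulo lcm(1547, 4) = 6188: x ≡ 3980 (mod 6188).
Verify against each original: 3980 mod 17 = 2, 3980 mod 13 = 2, 3980 mod 7 = 4, 3980 mod 4 = 0.

x ≡ 3980 (mod 6188).


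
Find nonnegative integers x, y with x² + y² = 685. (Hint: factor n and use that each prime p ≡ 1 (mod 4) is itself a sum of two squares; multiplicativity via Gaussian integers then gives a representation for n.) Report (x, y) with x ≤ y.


Step 1: Factor n = 685 = 5 · 137.
Step 2: Check the mod-4 condition on each prime factor: 5 ≡ 1 (mod 4), exponent 1; 137 ≡ 1 (mod 4), exponent 1.
All primes ≡ 3 (mod 4) appear to even exponent (or don't appear), so by the two-squares theorem n IS expressible as a sum of two squares.
Step 3: Build a representation. Here n = 5 · 137 is a product of primes ≡ 1 (mod 4). Each prime p ≡ 1 (mod 4) is itself a sum of two squares; find a² by testing p − a² for a perfect square:
  5: 5 − 1² = 4 = 2² ⇒ 5 = 1² + 2².
  137: 137 − 1² = 136, 137 − 2² = 133, 137 − 3² = 128, 137 − 4² = 121 = 11² ⇒ 137 = 4² + 11².
  Combine using the Brahmagupta–Fibonacci identity (a² + b²)(c² + d²) = (ac − bd)² + (ad + bc)² = (ac + bd)² + (ad − bc)²:
  5 · 137 = 685: from (1² + 2²)(4² + 11²), take (1·4 − 2·11, 1·11 + 2·4) = (4 − 22, 11 + 8) = (-18, 19); dropping signs (only squares matter) gives (18, 19); check 18² + 19² = 324 + 361 = 685 ✓.
Step 4: Order so x ≤ y and verify: 18² + 19² = 324 + 361 = 685 = n. ✓

n = 685 = 18² + 19² (one valid representation with x ≤ y).


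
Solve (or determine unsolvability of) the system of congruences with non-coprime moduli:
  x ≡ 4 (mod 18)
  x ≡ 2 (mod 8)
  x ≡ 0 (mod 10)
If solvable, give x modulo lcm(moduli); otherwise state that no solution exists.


Moduli 18, 8, 10 are not pairwise coprime, so CRT works modulo lcm(m_i) when all pairwise compatibility conditions hold.
Pairwise compatibility: gcd(m_i, m_j) must divide a_i - a_j for every pair.
Merge one congruence at a time:
  Start: x ≡ 4 (mod 18).
  Combine with x ≡ 2 (mod 8): gcd(18, 8) = 2; 2 - 4 = -2, which IS divisible by 2, so compatible.
    Write x = 4 + 18·t and substitute into x ≡ 2 (mod 8): 18·t ≡ 2 − 4 = -2 (mod 8).
    Divide the congruence (and modulus) by g = 2: 9·t ≡ -1 (mod 4).
    Reduce coefficients mod 4: 1·t ≡ 3 (mod 4).
    So t ≡ 3 (mod 4).
    Then x = 4 + 18·3 = 58, valid modulo lcm(18, 8) = 72: x ≡ 58 (mod 72).
  Combine with x ≡ 0 (mod 10): gcd(72, 10) = 2; 0 - 58 = -58, which IS divisible by 2, so compatible.
    Write x = 58 + 72·t and substitute into x ≡ 0 (mod 10): 72·t ≡ 0 − 58 = -58 (mod 10).
    Divide the congruence (and modulus) by g = 2: 36·t ≡ -29 (mod 5).
    Reduce coefficients mod 5: 1·t ≡ 1 (mod 5).
    So t ≡ 1 (mod 5).
    Then x = 58 + 72·1 = 130, valid modulo lcm(72, 10) = 360: x ≡ 130 (mod 360).
Verify: 130 mod 18 = 4, 130 mod 8 = 2, 130 mod 10 = 0.

x ≡ 130 (mod 360).


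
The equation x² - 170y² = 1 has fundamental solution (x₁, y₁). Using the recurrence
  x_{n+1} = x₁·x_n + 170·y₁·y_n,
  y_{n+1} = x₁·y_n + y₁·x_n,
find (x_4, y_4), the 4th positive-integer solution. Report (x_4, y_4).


Step 1: Find the fundamental solution (x₁, y₁) of x² - 170y² = 1.
  Expand √170 as a continued fraction. a₀ = ⌊√170⌋ = 13; iterate m_{k+1} = d_k·a_k − m_k, d_{k+1} = (170 − m_{k+1}²)/d_k, a_{k+1} = ⌊(a₀ + m_{k+1})/d_{k+1}⌋ (starting m₀ = 0, d₀ = 1), with convergents p_k = a_k·p_{k-1} + p_{k-2}, q_k = a_k·q_{k-1} + q_{k-2} (p₋₁ = 1, q₋₁ = 0):
  k = 0: a₀ = 13; p₀/q₀ = 13/1; p₀² − 170·q₀² = 169 − 170 = -1.
  k = 1: m = 13, d = 1, a = ⌊(13 + 13)/1⌋ = 26; p/q = (26·13 + 1)/(26·1 + 0) = 339/26; p² − 170·q² = 114921 − 114920 = 1.
  The first convergent with p² − 170·q² = 1 gives the fundamental solution (x₁, y₁) = (339, 26).
Step 2: Apply the recurrence (x_{n+1}, y_{n+1}) = (x₁x_n + 170y₁y_n, x₁y_n + y₁x_n) repeatedly.
  From (x_1, y_1) = (339, 26): x_2 = 339·339 + 170·26·26 = 229841; y_2 = 339·26 + 26·339 = 17628.
  From (x_2, y_2) = (229841, 17628): x_3 = 339·229841 + 170·26·17628 = 155831859; y_3 = 339·17628 + 26·229841 = 11951758.
  From (x_3, y_3) = (155831859, 11951758): x_4 = 339·155831859 + 170·26·11951758 = 105653770561; y_4 = 339·11951758 + 26·155831859 = 8103274296.
Step 3: Verify x_4² - 170·y_4² = 11162719233756430254721 - 11162719233756430254720 = 1 (should be 1). ✓

(x_1, y_1) = (339, 26); (x_4, y_4) = (105653770561, 8103274296).


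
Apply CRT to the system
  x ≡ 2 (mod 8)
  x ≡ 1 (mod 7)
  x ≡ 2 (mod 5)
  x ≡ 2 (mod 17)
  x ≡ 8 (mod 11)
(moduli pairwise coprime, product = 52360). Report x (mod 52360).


Product of moduli M = 8 · 7 · 5 · 17 · 11 = 52360.
Merge one congruence at a time:
  Start: x ≡ 2 (mod 8).
  Combine with x ≡ 1 (mod 7); new modulus lcm = 56.
    Write x = 2 + 8·t and substitute into x ≡ 1 (mod 7): 8·t ≡ 1 − 2 = -1 (mod 7).
    Reduce coefficients mod 7: 1·t ≡ 6 (mod 7).
    So t ≡ 6 (mod 7).
    Then x = 2 + 8·6 = 50, valid modulo lcm(8, 7) = 56: x ≡ 50 (mod 56).
  Combine with x ≡ 2 (mod 5); new modulus lcm = 280.
    Write x = 50 + 56·t and substitute into x ≡ 2 (mod 5): 56·t ≡ 2 − 50 = -48 (mod 5).
    Reduce coefficients mod 5: 1·t ≡ 2 (mod 5).
    So t ≡ 2 (mod 5).
    Then x = 50 + 56·2 = 162, valid modulo lcm(56, 5) = 280: x ≡ 162 (mod 280).
  Combine with x ≡ 2 (mod 17); new modulus lcm = 4760.
    Write x = 162 + 280·t and substitute into x ≡ 2 (mod 17): 280·t ≡ 2 − 162 = -160 (mod 17).
    Reduce coefficients mod 17: 8·t ≡ 10 (mod 17).
    The inverse of 8 mod 17 is 15 (since 8·15 = 120 = 7·17 + 1), so t ≡ 15·10 = 150 ≡ 14 (mod 17).
    Then x = 162 + 280·14 = 4082, valid modulo lcm(280, 17) = 4760: x ≡ 4082 (mod 4760).
  Combine with x ≡ 8 (mod 11); new modulus lcm = 52360.
    Write x = 4082 + 4760·t and substitute into x ≡ 8 (mod 11): 4760·t ≡ 8 − 4082 = -4074 (mod 11).
    Reduce coefficients mod 11: 8·t ≡ 7 (mod 11).
    The inverse of 8 mod 11 is 7 (since 8·7 = 56 = 5·11 + 1), so t ≡ 7·7 = 49 ≡ 5 (mod 11).
    Then x = 4082 + 4760·5 = 27882, valid modulo lcm(4760, 11) = 52360: x ≡ 27882 (mod 52360).
Verify against each original: 27882 mod 8 = 2, 27882 mod 7 = 1, 27882 mod 5 = 2, 27882 mod 17 = 2, 27882 mod 11 = 8.

x ≡ 27882 (mod 52360).


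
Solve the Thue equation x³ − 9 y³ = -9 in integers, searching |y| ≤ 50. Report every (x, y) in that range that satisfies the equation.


The equation is x³ - 9y³ = -9. For fixed y, x³ = 9·y³ − 9, so a solution requires the RHS to be a perfect cube.
Strategy: iterate y from -50 to 50, compute RHS = 9·y³ − 9, and check whether it is a (positive or negative) perfect cube.
Check small values of y:
  y = 0: RHS = -9 is not a perfect cube.
  y = 1: RHS = 0 = (0)³ ⇒ x = 0 works.
  y = -1: RHS = -18 is not a perfect cube.
  y = 2: RHS = 63 is not a perfect cube.
  y = -2: RHS = -81 is not a perfect cube.
  y = 3: RHS = 234 is not a perfect cube.
  y = -3: RHS = -252 is not a perfect cube.
Continuing the search up to |y| = 50 finds no further solutions beyond those listed.
Collected solutions: (0, 1).

Solutions (with |y| ≤ 50): (0, 1).


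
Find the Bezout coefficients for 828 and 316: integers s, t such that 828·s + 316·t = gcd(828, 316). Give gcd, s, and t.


Euclidean algorithm on (828, 316) — divide until remainder is 0:
  828 = 2 · 316 + 196
  316 = 1 · 196 + 120
  196 = 1 · 120 + 76
  120 = 1 · 76 + 44
  76 = 1 · 44 + 32
  44 = 1 · 32 + 12
  32 = 2 · 12 + 8
  12 = 1 · 8 + 4
  8 = 2 · 4 + 0
gcd(828, 316) = 4.
Track Bezout coefficients alongside the remainders: start with r₀ = 828 = a·1 + b·0 (s = 1, t = 0) and r₁ = 316 = a·0 + b·1 (s = 0, t = 1); each new remainder r_{k+1} = r_{k-1} − q_k·r_k inherits s_{k+1} = s_{k-1} − q_k·s_k, t_{k+1} = t_{k-1} − q_k·t_k, so r_k = a·s_k + b·t_k at every step:
  q = 2: r = 196, s = 1 − 2·0 = 1, t = 0 − 2·1 = -2  (check: 828·1 + 316·(-2) = 196)
  q = 1: r = 120, s = 0 − 1·1 = -1, t = 1 − 1·(-2) = 3  (check: 828·(-1) + 316·3 = 120)
  q = 1: r = 76, s = 1 − 1·(-1) = 2, t = -2 − 1·3 = -5  (check: 828·2 + 316·(-5) = 76)
  q = 1: r = 44, s = -1 − 1·2 = -3, t = 3 − 1·(-5) = 8  (check: 828·(-3) + 316·8 = 44)
  q = 1: r = 32, s = 2 − 1·(-3) = 5, t = -5 − 1·8 = -13  (check: 828·5 + 316·(-13) = 32)
  q = 1: r = 12, s = -3 − 1·5 = -8, t = 8 − 1·(-13) = 21  (check: 828·(-8) + 316·21 = 12)
  q = 2: r = 8, s = 5 − 2·(-8) = 21, t = -13 − 2·21 = -55  (check: 828·21 + 316·(-55) = 8)
  q = 1: r = 4, s = -8 − 1·21 = -29, t = 21 − 1·(-55) = 76  (check: 828·(-29) + 316·76 = 4)
The row with r = 4 (the gcd) gives the Bezout coefficients s = -29, t = 76.
Result: 828 · (-29) + 316 · (76) = 4.

gcd(828, 316) = 4; s = -29, t = 76 (check: 828·(-29) + 316·76 = 4).


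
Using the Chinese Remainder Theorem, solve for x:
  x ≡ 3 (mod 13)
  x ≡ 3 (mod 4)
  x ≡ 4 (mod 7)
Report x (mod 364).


Moduli 13, 4, 7 are pairwise coprime; by CRT there is a unique solution modulo M = 13 · 4 · 7 = 364.
Solve pairwise, accumulating the modulus:
  Start with x ≡ 3 (mod 13).
  Combine with x ≡ 3 (mod 4): since gcd(13, 4) = 1, we get a unique residue mod 52.
    Write x = 3 + 13·t and substitute into x ≡ 3 (mod 4): 13·t ≡ 3 − 3 = 0 (mod 4).
    Reduce coefficients mod 4: 1·t ≡ 0 (mod 4).
    So t ≡ 0 (mod 4).
    Then x = 3 + 13·0 = 3, valid modulo lcm(13, 4) = 52: x ≡ 3 (mod 52).
  Combine with x ≡ 4 (mod 7): since gcd(52, 7) = 1, we get a unique residue mod 364.
    Write x = 3 + 52·t and substitute into x ≡ 4 (mod 7): 52·t ≡ 4 − 3 = 1 (mod 7).
    Reduce coefficients mod 7: 3·t ≡ 1 (mod 7).
    The inverse of 3 mod 7 is 5 (since 3·5 = 15 = 2·7 + 1), so t ≡ 5·1 = 5 ≡ 5 (mod 7).
    Then x = 3 + 52·5 = 263, valid modulo lcm(52, 7) = 364: x ≡ 263 (mod 364).
Verify: 263 mod 13 = 3 ✓, 263 mod 4 = 3 ✓, 263 mod 7 = 4 ✓.

x ≡ 263 (mod 364).


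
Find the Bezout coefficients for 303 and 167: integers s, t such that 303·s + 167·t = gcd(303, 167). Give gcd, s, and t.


Euclidean algorithm on (303, 167) — divide until remainder is 0:
  303 = 1 · 167 + 136
  167 = 1 · 136 + 31
  136 = 4 · 31 + 12
  31 = 2 · 12 + 7
  12 = 1 · 7 + 5
  7 = 1 · 5 + 2
  5 = 2 · 2 + 1
  2 = 2 · 1 + 0
gcd(303, 167) = 1.
Track Bezout coefficients alongside the remainders: start with r₀ = 303 = a·1 + b·0 (s = 1, t = 0) and r₁ = 167 = a·0 + b·1 (s = 0, t = 1); each new remainder r_{k+1} = r_{k-1} − q_k·r_k inherits s_{k+1} = s_{k-1} − q_k·s_k, t_{k+1} = t_{k-1} − q_k·t_k, so r_k = a·s_k + b·t_k at every step:
  q = 1: r = 136, s = 1 − 1·0 = 1, t = 0 − 1·1 = -1  (check: 303·1 + 167·(-1) = 136)
  q = 1: r = 31, s = 0 − 1·1 = -1, t = 1 − 1·(-1) = 2  (check: 303·(-1) + 167·2 = 31)
  q = 4: r = 12, s = 1 − 4·(-1) = 5, t = -1 − 4·2 = -9  (check: 303·5 + 167·(-9) = 12)
  q = 2: r = 7, s = -1 − 2·5 = -11, t = 2 − 2·(-9) = 20  (check: 303·(-11) + 167·20 = 7)
  q = 1: r = 5, s = 5 − 1·(-11) = 16, t = -9 − 1·20 = -29  (check: 303·16 + 167·(-29) = 5)
  q = 1: r = 2, s = -11 − 1·16 = -27, t = 20 − 1·(-29) = 49  (check: 303·(-27) + 167·49 = 2)
  q = 2: r = 1, s = 16 − 2·(-27) = 70, t = -29 − 2·49 = -127  (check: 303·70 + 167·(-127) = 1)
The row with r = 1 (the gcd) gives the Bezout coefficients s = 70, t = -127.
Result: 303 · (70) + 167 · (-127) = 1.

gcd(303, 167) = 1; s = 70, t = -127 (check: 303·70 + 167·(-127) = 1).


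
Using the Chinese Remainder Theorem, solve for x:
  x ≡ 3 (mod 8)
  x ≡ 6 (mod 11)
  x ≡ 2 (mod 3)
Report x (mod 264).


Moduli 8, 11, 3 are pairwise coprime; by CRT there is a unique solution modulo M = 8 · 11 · 3 = 264.
Solve pairwise, accumulating the modulus:
  Start with x ≡ 3 (mod 8).
  Combine with x ≡ 6 (mod 11): since gcd(8, 11) = 1, we get a unique residue mod 88.
    Write x = 3 + 8·t and substitute into x ≡ 6 (mod 11): 8·t ≡ 6 − 3 = 3 (mod 11).
    The inverse of 8 mod 11 is 7 (since 8·7 = 56 = 5·11 + 1), so t ≡ 7·3 = 21 ≡ 10 (mod 11).
    Then x = 3 + 8·10 = 83, valid modulo lcm(8, 11) = 88: x ≡ 83 (mod 88).
  Combine with x ≡ 2 (mod 3): since gcd(88, 3) = 1, we get a unique residue mod 264.
    Write x = 83 + 88·t and substitute into x ≡ 2 (mod 3): 88·t ≡ 2 − 83 = -81 (mod 3).
    Reduce coefficients mod 3: 1·t ≡ 0 (mod 3).
    So t ≡ 0 (mod 3).
    Then x = 83 + 88·0 = 83, valid modulo lcm(88, 3) = 264: x ≡ 83 (mod 264).
Verify: 83 mod 8 = 3 ✓, 83 mod 11 = 6 ✓, 83 mod 3 = 2 ✓.

x ≡ 83 (mod 264).


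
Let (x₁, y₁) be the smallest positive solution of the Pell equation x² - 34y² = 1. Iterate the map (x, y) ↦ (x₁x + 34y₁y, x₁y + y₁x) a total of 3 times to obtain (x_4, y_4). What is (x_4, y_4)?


Step 1: Find the fundamental solution (x₁, y₁) of x² - 34y² = 1.
  Expand √34 as a continued fraction. a₀ = ⌊√34⌋ = 5; iterate m_{k+1} = d_k·a_k − m_k, d_{k+1} = (34 − m_{k+1}²)/d_k, a_{k+1} = ⌊(a₀ + m_{k+1})/d_{k+1}⌋ (starting m₀ = 0, d₀ = 1), with convergents p_k = a_k·p_{k-1} + p_{k-2}, q_k = a_k·q_{k-1} + q_{k-2} (p₋₁ = 1, q₋₁ = 0):
  k = 0: a₀ = 5; p₀/q₀ = 5/1; p₀² − 34·q₀² = 25 − 34 = -9.
  k = 1: m = 5, d = 9, a = ⌊(5 + 5)/9⌋ = 1; p/q = (1·5 + 1)/(1·1 + 0) = 6/1; p² − 34·q² = 36 − 34 = 2.
  k = 2: m = 4, d = 2, a = ⌊(5 + 4)/2⌋ = 4; p/q = (4·6 + 5)/(4·1 + 1) = 29/5; p² − 34·q² = 841 − 850 = -9.
  k = 3: m = 4, d = 9, a = ⌊(5 + 4)/9⌋ = 1; p/q = (1·29 + 6)/(1·5 + 1) = 35/6; p² − 34·q² = 1225 − 1224 = 1.
  The first convergent with p² − 34·q² = 1 gives the fundamental solution (x₁, y₁) = (35, 6).
Step 2: Apply the recurrence (x_{n+1}, y_{n+1}) = (x₁x_n + 34y₁y_n, x₁y_n + y₁x_n) repeatedly.
  From (x_1, y_1) = (35, 6): x_2 = 35·35 + 34·6·6 = 2449; y_2 = 35·6 + 6·35 = 420.
  From (x_2, y_2) = (2449, 420): x_3 = 35·2449 + 34·6·420 = 171395; y_3 = 35·420 + 6·2449 = 29394.
  From (x_3, y_3) = (171395, 29394): x_4 = 35·171395 + 34·6·29394 = 11995201; y_4 = 35·29394 + 6·171395 = 2057160.
Step 3: Verify x_4² - 34·y_4² = 143884847030401 - 143884847030400 = 1 (should be 1). ✓

(x_1, y_1) = (35, 6); (x_4, y_4) = (11995201, 2057160).


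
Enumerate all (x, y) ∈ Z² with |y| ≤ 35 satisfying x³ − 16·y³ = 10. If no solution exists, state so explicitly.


The equation is x³ - 16y³ = 10. For fixed y, x³ = 16·y³ + 10, so a solution requires the RHS to be a perfect cube.
Strategy: iterate y from -35 to 35, compute RHS = 16·y³ + 10, and check whether it is a (positive or negative) perfect cube.
Check small values of y:
  y = 0: RHS = 10 is not a perfect cube.
  y = 1: RHS = 26 is not a perfect cube.
  y = -1: RHS = -6 is not a perfect cube.
  y = 2: RHS = 138 is not a perfect cube.
  y = -2: RHS = -118 is not a perfect cube.
  y = 3: RHS = 442 is not a perfect cube.
  y = -3: RHS = -422 is not a perfect cube.
Continuing the search up to |y| = 35 finds no solutions either.
No (x, y) in the scanned range satisfies the equation.

No integer solutions with |y| ≤ 35.


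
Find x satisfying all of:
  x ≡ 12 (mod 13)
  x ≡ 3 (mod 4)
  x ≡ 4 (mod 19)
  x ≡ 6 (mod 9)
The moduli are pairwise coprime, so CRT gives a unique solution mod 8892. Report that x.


Product of moduli M = 13 · 4 · 19 · 9 = 8892.
Merge one congruence at a time:
  Start: x ≡ 12 (mod 13).
  Combine with x ≡ 3 (mod 4); new modulus lcm = 52.
    Write x = 12 + 13·t and substitute into x ≡ 3 (mod 4): 13·t ≡ 3 − 12 = -9 (mod 4).
    Reduce coefficients mod 4: 1·t ≡ 3 (mod 4).
    So t ≡ 3 (mod 4).
    Then x = 12 + 13·3 = 51, valid modulo lcm(13, 4) = 52: x ≡ 51 (mod 52).
  Combine with x ≡ 4 (mod 19); new modulus lcm = 988.
    Write x = 51 + 52·t and substitute into x ≡ 4 (mod 19): 52·t ≡ 4 − 51 = -47 (mod 19).
    Reduce coefficients mod 19: 14·t ≡ 10 (mod 19).
    The inverse of 14 mod 19 is 15 (since 14·15 = 210 = 11·19 + 1), so t ≡ 15·10 = 150 ≡ 17 (mod 19).
    Then x = 51 + 52·17 = 935, valid modulo lcm(52, 19) = 988: x ≡ 935 (mod 988).
  Combine with x ≡ 6 (mod 9); new modulus lcm = 8892.
    Write x = 935 + 988·t and substitute into x ≡ 6 (mod 9): 988·t ≡ 6 − 935 = -929 (mod 9).
    Reduce coefficients mod 9: 7·t ≡ 7 (mod 9).
    The inverse of 7 mod 9 is 4 (since 7·4 = 28 = 3·9 + 1), so t ≡ 4·7 = 28 ≡ 1 (mod 9).
    Then x = 935 + 988·1 = 1923, valid modulo lcm(988, 9) = 8892: x ≡ 1923 (mod 8892).
Verify against each original: 1923 mod 13 = 12, 1923 mod 4 = 3, 1923 mod 19 = 4, 1923 mod 9 = 6.

x ≡ 1923 (mod 8892).


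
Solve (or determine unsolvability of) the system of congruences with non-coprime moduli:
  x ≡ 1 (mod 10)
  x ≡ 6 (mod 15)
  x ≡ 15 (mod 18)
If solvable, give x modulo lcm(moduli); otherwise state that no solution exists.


Moduli 10, 15, 18 are not pairwise coprime, so CRT works modulo lcm(m_i) when all pairwise compatibility conditions hold.
Pairwise compatibility: gcd(m_i, m_j) must divide a_i - a_j for every pair.
Merge one congruence at a time:
  Start: x ≡ 1 (mod 10).
  Combine with x ≡ 6 (mod 15): gcd(10, 15) = 5; 6 - 1 = 5, which IS divisible by 5, so compatible.
    Write x = 1 + 10·t and substitute into x ≡ 6 (mod 15): 10·t ≡ 6 − 1 = 5 (mod 15).
    Divide the congruence (and modulus) by g = 5: 2·t ≡ 1 (mod 3).
    The inverse of 2 mod 3 is 2 (since 2·2 = 4 = 1·3 + 1), so t ≡ 2·1 = 2 ≡ 2 (mod 3).
    Then x = 1 + 10·2 = 21, valid modulo lcm(10, 15) = 30: x ≡ 21 (mod 30).
  Combine with x ≡ 15 (mod 18): gcd(30, 18) = 6; 15 - 21 = -6, which IS divisible by 6, so compatible.
    Write x = 21 + 30·t and substitute into x ≡ 15 (mod 18): 30·t ≡ 15 − 21 = -6 (mod 18).
    Divide the congruence (and modulus) by g = 6: 5·t ≡ -1 (mod 3).
    Reduce coefficients mod 3: 2·t ≡ 2 (mod 3).
    The inverse of 2 mod 3 is 2 (since 2·2 = 4 = 1·3 + 1), so t ≡ 2·2 = 4 ≡ 1 (mod 3).
    Then x = 21 + 30·1 = 51, valid modulo lcm(30, 18) = 90: x ≡ 51 (mod 90).
Verify: 51 mod 10 = 1, 51 mod 15 = 6, 51 mod 18 = 15.

x ≡ 51 (mod 90).


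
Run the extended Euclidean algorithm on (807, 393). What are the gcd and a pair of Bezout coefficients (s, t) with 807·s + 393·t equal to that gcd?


Euclidean algorithm on (807, 393) — divide until remainder is 0:
  807 = 2 · 393 + 21
  393 = 18 · 21 + 15
  21 = 1 · 15 + 6
  15 = 2 · 6 + 3
  6 = 2 · 3 + 0
gcd(807, 393) = 3.
Track Bezout coefficients alongside the remainders: start with r₀ = 807 = a·1 + b·0 (s = 1, t = 0) and r₁ = 393 = a·0 + b·1 (s = 0, t = 1); each new remainder r_{k+1} = r_{k-1} − q_k·r_k inherits s_{k+1} = s_{k-1} − q_k·s_k, t_{k+1} = t_{k-1} − q_k·t_k, so r_k = a·s_k + b·t_k at every step:
  q = 2: r = 21, s = 1 − 2·0 = 1, t = 0 − 2·1 = -2  (check: 807·1 + 393·(-2) = 21)
  q = 18: r = 15, s = 0 − 18·1 = -18, t = 1 − 18·(-2) = 37  (check: 807·(-18) + 393·37 = 15)
  q = 1: r = 6, s = 1 − 1·(-18) = 19, t = -2 − 1·37 = -39  (check: 807·19 + 393·(-39) = 6)
  q = 2: r = 3, s = -18 − 2·19 = -56, t = 37 − 2·(-39) = 115  (check: 807·(-56) + 393·115 = 3)
The row with r = 3 (the gcd) gives the Bezout coefficients s = -56, t = 115.
Result: 807 · (-56) + 393 · (115) = 3.

gcd(807, 393) = 3; s = -56, t = 115 (check: 807·(-56) + 393·115 = 3).


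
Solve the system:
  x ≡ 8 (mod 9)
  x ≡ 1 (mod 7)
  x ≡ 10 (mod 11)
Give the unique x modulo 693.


Moduli 9, 7, 11 are pairwise coprime; by CRT there is a unique solution modulo M = 9 · 7 · 11 = 693.
Solve pairwise, accumulating the modulus:
  Start with x ≡ 8 (mod 9).
  Combine with x ≡ 1 (mod 7): since gcd(9, 7) = 1, we get a unique residue mod 63.
    Write x = 8 + 9·t and substitute into x ≡ 1 (mod 7): 9·t ≡ 1 − 8 = -7 (mod 7).
    Reduce coefficients mod 7: 2·t ≡ 0 (mod 7).
    The inverse of 2 mod 7 is 4 (since 2·4 = 8 = 1·7 + 1), so t ≡ 4·0 = 0 ≡ 0 (mod 7).
    Then x = 8 + 9·0 = 8, valid modulo lcm(9, 7) = 63: x ≡ 8 (mod 63).
  Combine with x ≡ 10 (mod 11): since gcd(63, 11) = 1, we get a unique residue mod 693.
    Write x = 8 + 63·t and substitute into x ≡ 10 (mod 11): 63·t ≡ 10 − 8 = 2 (mod 11).
    Reduce coefficients mod 11: 8·t ≡ 2 (mod 11).
    The inverse of 8 mod 11 is 7 (since 8·7 = 56 = 5·11 + 1), so t ≡ 7·2 = 14 ≡ 3 (mod 11).
    Then x = 8 + 63·3 = 197, valid modulo lcm(63, 11) = 693: x ≡ 197 (mod 693).
Verify: 197 mod 9 = 8 ✓, 197 mod 7 = 1 ✓, 197 mod 11 = 10 ✓.

x ≡ 197 (mod 693).


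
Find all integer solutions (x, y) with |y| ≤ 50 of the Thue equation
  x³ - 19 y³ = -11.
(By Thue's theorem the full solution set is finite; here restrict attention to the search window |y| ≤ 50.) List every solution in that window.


The equation is x³ - 19y³ = -11. For fixed y, x³ = 19·y³ − 11, so a solution requires the RHS to be a perfect cube.
Strategy: iterate y from -50 to 50, compute RHS = 19·y³ − 11, and check whether it is a (positive or negative) perfect cube.
Check small values of y:
  y = 0: RHS = -11 is not a perfect cube.
  y = 1: RHS = 8 = (2)³ ⇒ x = 2 works.
  y = -1: RHS = -30 is not a perfect cube.
  y = 2: RHS = 141 is not a perfect cube.
  y = -2: RHS = -163 is not a perfect cube.
  y = 3: RHS = 502 is not a perfect cube.
  y = -3: RHS = -524 is not a perfect cube.
Continuing the search up to |y| = 50 finds no further solutions beyond those listed.
Collected solutions: (2, 1).

Solutions (with |y| ≤ 50): (2, 1).


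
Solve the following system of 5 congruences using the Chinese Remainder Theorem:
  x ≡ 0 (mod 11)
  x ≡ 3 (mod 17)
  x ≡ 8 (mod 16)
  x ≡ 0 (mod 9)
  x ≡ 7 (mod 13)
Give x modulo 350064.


Product of moduli M = 11 · 17 · 16 · 9 · 13 = 350064.
Merge one congruence at a time:
  Start: x ≡ 0 (mod 11).
  Combine with x ≡ 3 (mod 17); new modulus lcm = 187.
    Write x = 0 + 11·t and substitute into x ≡ 3 (mod 17): 11·t ≡ 3 − 0 = 3 (mod 17).
    The inverse of 11 mod 17 is 14 (since 11·14 = 154 = 9·17 + 1), so t ≡ 14·3 = 42 ≡ 8 (mod 17).
    Then x = 0 + 11·8 = 88, valid modulo lcm(11, 17) = 187: x ≡ 88 (mod 187).
  Combine with x ≡ 8 (mod 16); new modulus lcm = 2992.
    Write x = 88 + 187·t and substitute into x ≡ 8 (mod 16): 187·t ≡ 8 − 88 = -80 (mod 16).
    Reduce coefficients mod 16: 11·t ≡ 0 (mod 16).
    The inverse of 11 mod 16 is 3 (since 11·3 = 33 = 2·16 + 1), so t ≡ 3·0 = 0 ≡ 0 (mod 16).
    Then x = 88 + 187·0 = 88, valid modulo lcm(187, 16) = 2992: x ≡ 88 (mod 2992).
  Combine with x ≡ 0 (mod 9); new modulus lcm = 26928.
    Write x = 88 + 2992·t and substitute into x ≡ 0 (mod 9): 2992·t ≡ 0 − 88 = -88 (mod 9).
    Reduce coefficients mod 9: 4·t ≡ 2 (mod 9).
    The inverse of 4 mod 9 is 7 (since 4·7 = 28 = 3·9 + 1), so t ≡ 7·2 = 14 ≡ 5 (mod 9).
    Then x = 88 + 2992·5 = 15048, valid modulo lcm(2992, 9) = 26928: x ≡ 15048 (mod 26928).
  Combine with x ≡ 7 (mod 13); new modulus lcm = 350064.
    Write x = 15048 + 26928·t and substitute into x ≡ 7 (mod 13): 26928·t ≡ 7 − 15048 = -15041 (mod 13).
    Reduce coefficients mod 13: 5·t ≡ 0 (mod 13).
    The inverse of 5 mod 13 is 8 (since 5·8 = 40 = 3·13 + 1), so t ≡ 8·0 = 0 ≡ 0 (mod 13).
    Then x = 15048 + 26928·0 = 15048, valid modulo lcm(26928, 13) = 350064: x ≡ 15048 (mod 350064).
Verify against each original: 15048 mod 11 = 0, 15048 mod 17 = 3, 15048 mod 16 = 8, 15048 mod 9 = 0, 15048 mod 13 = 7.

x ≡ 15048 (mod 350064).


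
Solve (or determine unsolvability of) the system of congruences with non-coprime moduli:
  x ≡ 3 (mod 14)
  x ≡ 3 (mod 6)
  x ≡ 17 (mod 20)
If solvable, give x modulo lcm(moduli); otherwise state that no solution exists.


Moduli 14, 6, 20 are not pairwise coprime, so CRT works modulo lcm(m_i) when all pairwise compatibility conditions hold.
Pairwise compatibility: gcd(m_i, m_j) must divide a_i - a_j for every pair.
Merge one congruence at a time:
  Start: x ≡ 3 (mod 14).
  Combine with x ≡ 3 (mod 6): gcd(14, 6) = 2; 3 - 3 = 0, which IS divisible by 2, so compatible.
    Write x = 3 + 14·t and substitute into x ≡ 3 (mod 6): 14·t ≡ 3 − 3 = 0 (mod 6).
    Divide the congruence (and modulus) by g = 2: 7·t ≡ 0 (mod 3).
    Reduce coefficients mod 3: 1·t ≡ 0 (mod 3).
    So t ≡ 0 (mod 3).
    Then x = 3 + 14·0 = 3, valid modulo lcm(14, 6) = 42: x ≡ 3 (mod 42).
  Combine with x ≡ 17 (mod 20): gcd(42, 20) = 2; 17 - 3 = 14, which IS divisible by 2, so compatible.
    Write x = 3 + 42·t and substitute into x ≡ 17 (mod 20): 42·t ≡ 17 − 3 = 14 (mod 20).
    Divide the congruence (and modulus) by g = 2: 21·t ≡ 7 (mod 10).
    Reduce coefficients mod 10: 1·t ≡ 7 (mod 10).
    So t ≡ 7 (mod 10).
    Then x = 3 + 42·7 = 297, valid modulo lcm(42, 20) = 420: x ≡ 297 (mod 420).
Verify: 297 mod 14 = 3, 297 mod 6 = 3, 297 mod 20 = 17.

x ≡ 297 (mod 420).


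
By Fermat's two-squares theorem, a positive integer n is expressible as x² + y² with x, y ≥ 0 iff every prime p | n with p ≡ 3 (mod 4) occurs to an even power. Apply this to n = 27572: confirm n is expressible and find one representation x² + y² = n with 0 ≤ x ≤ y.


Step 1: Factor n = 27572 = 2^2 · 61 · 113.
Step 2: Check the mod-4 condition on each prime factor: 2 = 2 (special); 61 ≡ 1 (mod 4), exponent 1; 113 ≡ 1 (mod 4), exponent 1.
All primes ≡ 3 (mod 4) appear to even exponent (or don't appear), so by the two-squares theorem n IS expressible as a sum of two squares.
Step 3: Build a representation. Group n = k² · m with k = 2 and m = 61 · 113 = 6893 (a product of primes ≡ 1 (mod 4)); a representation of m scales to one of n via (k·x)² + (k·y)² = k²(x² + y²). Each prime p ≡ 1 (mod 4) is itself a sum of two squares; find a² by testing p − a² for a perfect square:
  61: 61 − 1² = 60, 61 − 2² = 57, 61 − 3² = 52, 61 − 4² = 45, 61 − 5² = 36 = 6² ⇒ 61 = 5² + 6².
  113: 113 − 1² = 112, 113 − 2² = 109, 113 − 3² = 104, 113 − 4² = 97, 113 − 5² = 88, 113 − 6² = 77, 113 − 7² = 64 = 8² ⇒ 113 = 7² + 8².
  Combine using the Brahmagupta–Fibonacci identity (a² + b²)(c² + d²) = (ac − bd)² + (ad + bc)² = (ac + bd)² + (ad − bc)²:
  61 · 113 = 6893: from (5² + 6²)(7² + 8²), take (5·7 − 6·8, 5·8 + 6·7) = (35 − 48, 40 + 42) = (-13, 82); dropping signs (only squares matter) gives (13, 82); check 13² + 82² = 169 + 6724 = 6893 ✓.
  Scale by k = 2: (2·13, 2·82) = (26, 164).
Step 4: Order so x ≤ y and verify: 26² + 164² = 676 + 26896 = 27572 = n. ✓

n = 27572 = 26² + 164² (one valid representation with x ≤ y).


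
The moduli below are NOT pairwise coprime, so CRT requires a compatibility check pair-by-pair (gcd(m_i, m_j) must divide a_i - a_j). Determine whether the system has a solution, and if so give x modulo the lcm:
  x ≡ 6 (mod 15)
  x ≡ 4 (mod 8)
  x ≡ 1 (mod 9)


Moduli 15, 8, 9 are not pairwise coprime, so CRT works modulo lcm(m_i) when all pairwise compatibility conditions hold.
Pairwise compatibility: gcd(m_i, m_j) must divide a_i - a_j for every pair.
Merge one congruence at a time:
  Start: x ≡ 6 (mod 15).
  Combine with x ≡ 4 (mod 8): gcd(15, 8) = 1; 4 - 6 = -2, which IS divisible by 1, so compatible.
    Write x = 6 + 15·t and substitute into x ≡ 4 (mod 8): 15·t ≡ 4 − 6 = -2 (mod 8).
    Reduce coefficients mod 8: 7·t ≡ 6 (mod 8).
    The inverse of 7 mod 8 is 7 (since 7·7 = 49 = 6·8 + 1), so t ≡ 7·6 = 42 ≡ 2 (mod 8).
    Then x = 6 + 15·2 = 36, valid modulo lcm(15, 8) = 120: x ≡ 36 (mod 120).
  Combine with x ≡ 1 (mod 9): gcd(120, 9) = 3, and 1 - 36 = -35 is NOT divisible by 3.
    ⇒ system is inconsistent (no integer solution).

No solution (the system is inconsistent).


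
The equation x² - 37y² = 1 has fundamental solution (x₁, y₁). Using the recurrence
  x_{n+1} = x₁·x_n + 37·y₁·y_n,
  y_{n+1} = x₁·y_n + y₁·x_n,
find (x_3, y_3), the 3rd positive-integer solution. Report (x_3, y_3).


Step 1: Find the fundamental solution (x₁, y₁) of x² - 37y² = 1.
  Expand √37 as a continued fraction. a₀ = ⌊√37⌋ = 6; iterate m_{k+1} = d_k·a_k − m_k, d_{k+1} = (37 − m_{k+1}²)/d_k, a_{k+1} = ⌊(a₀ + m_{k+1})/d_{k+1}⌋ (starting m₀ = 0, d₀ = 1), with convergents p_k = a_k·p_{k-1} + p_{k-2}, q_k = a_k·q_{k-1} + q_{k-2} (p₋₁ = 1, q₋₁ = 0):
  k = 0: a₀ = 6; p₀/q₀ = 6/1; p₀² − 37·q₀² = 36 − 37 = -1.
  k = 1: m = 6, d = 1, a = ⌊(6 + 6)/1⌋ = 12; p/q = (12·6 + 1)/(12·1 + 0) = 73/12; p² − 37·q² = 5329 − 5328 = 1.
  The first convergent with p² − 37·q² = 1 gives the fundamental solution (x₁, y₁) = (73, 12).
Step 2: Apply the recurrence (x_{n+1}, y_{n+1}) = (x₁x_n + 37y₁y_n, x₁y_n + y₁x_n) repeatedly.
  From (x_1, y_1) = (73, 12): x_2 = 73·73 + 37·12·12 = 10657; y_2 = 73·12 + 12·73 = 1752.
  From (x_2, y_2) = (10657, 1752): x_3 = 73·10657 + 37·12·1752 = 1555849; y_3 = 73·1752 + 12·10657 = 255780.
Step 3: Verify x_3² - 37·y_3² = 2420666110801 - 2420666110800 = 1 (should be 1). ✓

(x_1, y_1) = (73, 12); (x_3, y_3) = (1555849, 255780).


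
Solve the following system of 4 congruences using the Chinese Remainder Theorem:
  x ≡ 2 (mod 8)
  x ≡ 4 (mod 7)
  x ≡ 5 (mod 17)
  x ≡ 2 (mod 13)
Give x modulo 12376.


Product of moduli M = 8 · 7 · 17 · 13 = 12376.
Merge one congruence at a time:
  Start: x ≡ 2 (mod 8).
  Combine with x ≡ 4 (mod 7); new modulus lcm = 56.
    Write x = 2 + 8·t and substitute into x ≡ 4 (mod 7): 8·t ≡ 4 − 2 = 2 (mod 7).
    Reduce coefficients mod 7: 1·t ≡ 2 (mod 7).
    So t ≡ 2 (mod 7).
    Then x = 2 + 8·2 = 18, valid modulo lcm(8, 7) = 56: x ≡ 18 (mod 56).
  Combine with x ≡ 5 (mod 17); new modulus lcm = 952.
    Write x = 18 + 56·t and substitute into x ≡ 5 (mod 17): 56·t ≡ 5 − 18 = -13 (mod 17).
    Reduce coefficients mod 17: 5·t ≡ 4 (mod 17).
    The inverse of 5 mod 17 is 7 (since 5·7 = 35 = 2·17 + 1), so t ≡ 7·4 = 28 ≡ 11 (mod 17).
    Then x = 18 + 56·11 = 634, valid modulo lcm(56, 17) = 952: x ≡ 634 (mod 952).
  Combine with x ≡ 2 (mod 13); new modulus lcm = 12376.
    Write x = 634 + 952·t and substitute into x ≡ 2 (mod 13): 952·t ≡ 2 − 634 = -632 (mod 13).
    Reduce coefficients mod 13: 3·t ≡ 5 (mod 13).
    The inverse of 3 mod 13 is 9 (since 3·9 = 27 = 2·13 + 1), so t ≡ 9·5 = 45 ≡ 6 (mod 13).
    Then x = 634 + 952·6 = 6346, valid modulo lcm(952, 13) = 12376: x ≡ 6346 (mod 12376).
Verify against each original: 6346 mod 8 = 2, 6346 mod 7 = 4, 6346 mod 17 = 5, 6346 mod 13 = 2.

x ≡ 6346 (mod 12376).


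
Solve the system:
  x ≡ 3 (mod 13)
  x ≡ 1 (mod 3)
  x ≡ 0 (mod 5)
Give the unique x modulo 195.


Moduli 13, 3, 5 are pairwise coprime; by CRT there is a unique solution modulo M = 13 · 3 · 5 = 195.
Solve pairwise, accumulating the modulus:
  Start with x ≡ 3 (mod 13).
  Combine with x ≡ 1 (mod 3): since gcd(13, 3) = 1, we get a unique residue mod 39.
    Write x = 3 + 13·t and substitute into x ≡ 1 (mod 3): 13·t ≡ 1 − 3 = -2 (mod 3).
    Reduce coefficients mod 3: 1·t ≡ 1 (mod 3).
    So t ≡ 1 (mod 3).
    Then x = 3 + 13·1 = 16, valid modulo lcm(13, 3) = 39: x ≡ 16 (mod 39).
  Combine with x ≡ 0 (mod 5): since gcd(39, 5) = 1, we get a unique residue mod 195.
    Write x = 16 + 39·t and substitute into x ≡ 0 (mod 5): 39·t ≡ 0 − 16 = -16 (mod 5).
    Reduce coefficients mod 5: 4·t ≡ 4 (mod 5).
    The inverse of 4 mod 5 is 4 (since 4·4 = 16 = 3·5 + 1), so t ≡ 4·4 = 16 ≡ 1 (mod 5).
    Then x = 16 + 39·1 = 55, valid modulo lcm(39, 5) = 195: x ≡ 55 (mod 195).
Verify: 55 mod 13 = 3 ✓, 55 mod 3 = 1 ✓, 55 mod 5 = 0 ✓.

x ≡ 55 (mod 195).


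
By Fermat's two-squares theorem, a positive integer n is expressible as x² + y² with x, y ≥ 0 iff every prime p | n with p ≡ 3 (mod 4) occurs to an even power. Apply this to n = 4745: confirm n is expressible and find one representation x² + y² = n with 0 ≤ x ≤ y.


Step 1: Factor n = 4745 = 5 · 13 · 73.
Step 2: Check the mod-4 condition on each prime factor: 5 ≡ 1 (mod 4), exponent 1; 13 ≡ 1 (mod 4), exponent 1; 73 ≡ 1 (mod 4), exponent 1.
All primes ≡ 3 (mod 4) appear to even exponent (or don't appear), so by the two-squares theorem n IS expressible as a sum of two squares.
Step 3: Build a representation. Here n = 5 · 13 · 73 is a product of primes ≡ 1 (mod 4). Each prime p ≡ 1 (mod 4) is itself a sum of two squares; find a² by testing p − a² for a perfect square:
  5: 5 − 1² = 4 = 2² ⇒ 5 = 1² + 2².
  13: 13 − 1² = 12, 13 − 2² = 9 = 3² ⇒ 13 = 2² + 3².
  73: 73 − 1² = 72, 73 − 2² = 69, 73 − 3² = 64 = 8² ⇒ 73 = 3² + 8².
  Combine using the Brahmagupta–Fibonacci identity (a² + b²)(c² + d²) = (ac − bd)² + (ad + bc)² = (ac + bd)² + (ad − bc)²:
  5 · 13 = 65: from (1² + 2²)(2² + 3²), take (1·2 − 2·3, 1·3 + 2·2) = (2 − 6, 3 + 4) = (-4, 7); dropping signs (only squares matter) gives (4, 7); check 4² + 7² = 16 + 49 = 65 ✓.
  65 · 73 = 4745: from (4² + 7²)(3² + 8²), take (4·3 − 7·8, 4·8 + 7·3) = (12 − 56, 32 + 21) = (-44, 53); dropping signs (only squares matter) gives (44, 53); check 44² + 53² = 1936 + 2809 = 4745 ✓.
Step 4: Order so x ≤ y and verify: 44² + 53² = 1936 + 2809 = 4745 = n. ✓

n = 4745 = 44² + 53² (one valid representation with x ≤ y).


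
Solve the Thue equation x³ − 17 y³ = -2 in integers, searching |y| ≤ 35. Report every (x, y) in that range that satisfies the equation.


The equation is x³ - 17y³ = -2. For fixed y, x³ = 17·y³ − 2, so a solution requires the RHS to be a perfect cube.
Strategy: iterate y from -35 to 35, compute RHS = 17·y³ − 2, and check whether it is a (positive or negative) perfect cube.
Check small values of y:
  y = 0: RHS = -2 is not a perfect cube.
  y = 1: RHS = 15 is not a perfect cube.
  y = -1: RHS = -19 is not a perfect cube.
  y = 2: RHS = 134 is not a perfect cube.
  y = -2: RHS = -138 is not a perfect cube.
  y = 3: RHS = 457 is not a perfect cube.
  y = -3: RHS = -461 is not a perfect cube.
Continuing the search up to |y| = 35 finds no solutions either.
No (x, y) in the scanned range satisfies the equation.

No integer solutions with |y| ≤ 35.


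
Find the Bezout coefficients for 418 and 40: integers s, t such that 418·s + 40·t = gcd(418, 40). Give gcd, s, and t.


Euclidean algorithm on (418, 40) — divide until remainder is 0:
  418 = 10 · 40 + 18
  40 = 2 · 18 + 4
  18 = 4 · 4 + 2
  4 = 2 · 2 + 0
gcd(418, 40) = 2.
Track Bezout coefficients alongside the remainders: start with r₀ = 418 = a·1 + b·0 (s = 1, t = 0) and r₁ = 40 = a·0 + b·1 (s = 0, t = 1); each new remainder r_{k+1} = r_{k-1} − q_k·r_k inherits s_{k+1} = s_{k-1} − q_k·s_k, t_{k+1} = t_{k-1} − q_k·t_k, so r_k = a·s_k + b·t_k at every step:
  q = 10: r = 18, s = 1 − 10·0 = 1, t = 0 − 10·1 = -10  (check: 418·1 + 40·(-10) = 18)
  q = 2: r = 4, s = 0 − 2·1 = -2, t = 1 − 2·(-10) = 21  (check: 418·(-2) + 40·21 = 4)
  q = 4: r = 2, s = 1 − 4·(-2) = 9, t = -10 − 4·21 = -94  (check: 418·9 + 40·(-94) = 2)
The row with r = 2 (the gcd) gives the Bezout coefficients s = 9, t = -94.
Result: 418 · (9) + 40 · (-94) = 2.

gcd(418, 40) = 2; s = 9, t = -94 (check: 418·9 + 40·(-94) = 2).


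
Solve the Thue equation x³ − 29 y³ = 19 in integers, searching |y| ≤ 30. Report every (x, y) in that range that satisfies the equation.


The equation is x³ - 29y³ = 19. For fixed y, x³ = 29·y³ + 19, so a solution requires the RHS to be a perfect cube.
Strategy: iterate y from -30 to 30, compute RHS = 29·y³ + 19, and check whether it is a (positive or negative) perfect cube.
Check small values of y:
  y = 0: RHS = 19 is not a perfect cube.
  y = 1: RHS = 48 is not a perfect cube.
  y = -1: RHS = -10 is not a perfect cube.
  y = 2: RHS = 251 is not a perfect cube.
  y = -2: RHS = -213 is not a perfect cube.
  y = 3: RHS = 802 is not a perfect cube.
  y = -3: RHS = -764 is not a perfect cube.
Continuing the search up to |y| = 30 finds no solutions either.
No (x, y) in the scanned range satisfies the equation.

No integer solutions with |y| ≤ 30.


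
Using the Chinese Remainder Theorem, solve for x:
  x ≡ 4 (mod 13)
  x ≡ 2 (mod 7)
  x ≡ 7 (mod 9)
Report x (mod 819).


Moduli 13, 7, 9 are pairwise coprime; by CRT there is a unique solution modulo M = 13 · 7 · 9 = 819.
Solve pairwise, accumulating the modulus:
  Start with x ≡ 4 (mod 13).
  Combine with x ≡ 2 (mod 7): since gcd(13, 7) = 1, we get a unique residue mod 91.
    Write x = 4 + 13·t and substitute into x ≡ 2 (mod 7): 13·t ≡ 2 − 4 = -2 (mod 7).
    Reduce coefficients mod 7: 6·t ≡ 5 (mod 7).
    The inverse of 6 mod 7 is 6 (since 6·6 = 36 = 5·7 + 1), so t ≡ 6·5 = 30 ≡ 2 (mod 7).
    Then x = 4 + 13·2 = 30, valid modulo lcm(13, 7) = 91: x ≡ 30 (mod 91).
  Combine with x ≡ 7 (mod 9): since gcd(91, 9) = 1, we get a unique residue mod 819.
    Write x = 30 + 91·t and substitute into x ≡ 7 (mod 9): 91·t ≡ 7 − 30 = -23 (mod 9).
    Reduce coefficients mod 9: 1·t ≡ 4 (mod 9).
    So t ≡ 4 (mod 9).
    Then x = 30 + 91·4 = 394, valid modulo lcm(91, 9) = 819: x ≡ 394 (mod 819).
Verify: 394 mod 13 = 4 ✓, 394 mod 7 = 2 ✓, 394 mod 9 = 7 ✓.

x ≡ 394 (mod 819).


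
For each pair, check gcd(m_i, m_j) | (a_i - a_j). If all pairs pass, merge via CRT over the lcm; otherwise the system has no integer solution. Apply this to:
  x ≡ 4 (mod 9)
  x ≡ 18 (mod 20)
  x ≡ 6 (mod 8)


Moduli 9, 20, 8 are not pairwise coprime, so CRT works modulo lcm(m_i) when all pairwise compatibility conditions hold.
Pairwise compatibility: gcd(m_i, m_j) must divide a_i - a_j for every pair.
Merge one congruence at a time:
  Start: x ≡ 4 (mod 9).
  Combine with x ≡ 18 (mod 20): gcd(9, 20) = 1; 18 - 4 = 14, which IS divisible by 1, so compatible.
    Write x = 4 + 9·t and substitute into x ≡ 18 (mod 20): 9·t ≡ 18 − 4 = 14 (mod 20).
    The inverse of 9 mod 20 is 9 (since 9·9 = 81 = 4·20 + 1), so t ≡ 9·14 = 126 ≡ 6 (mod 20).
    Then x = 4 + 9·6 = 58, valid modulo lcm(9, 20) = 180: x ≡ 58 (mod 180).
  Combine with x ≡ 6 (mod 8): gcd(180, 8) = 4; 6 - 58 = -52, which IS divisible by 4, so compatible.
    Write x = 58 + 180·t and substitute into x ≡ 6 (mod 8): 180·t ≡ 6 − 58 = -52 (mod 8).
    Divide the congruence (and modulus) by g = 4: 45·t ≡ -13 (mod 2).
    Reduce coefficients mod 2: 1·t ≡ 1 (mod 2).
    So t ≡ 1 (mod 2).
    Then x = 58 + 180·1 = 238, valid modulo lcm(180, 8) = 360: x ≡ 238 (mod 360).
Verify: 238 mod 9 = 4, 238 mod 20 = 18, 238 mod 8 = 6.

x ≡ 238 (mod 360).


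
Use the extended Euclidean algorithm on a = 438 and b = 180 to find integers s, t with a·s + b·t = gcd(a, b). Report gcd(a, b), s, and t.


Euclidean algorithm on (438, 180) — divide until remainder is 0:
  438 = 2 · 180 + 78
  180 = 2 · 78 + 24
  78 = 3 · 24 + 6
  24 = 4 · 6 + 0
gcd(438, 180) = 6.
Track Bezout coefficients alongside the remainders: start with r₀ = 438 = a·1 + b·0 (s = 1, t = 0) and r₁ = 180 = a·0 + b·1 (s = 0, t = 1); each new remainder r_{k+1} = r_{k-1} − q_k·r_k inherits s_{k+1} = s_{k-1} − q_k·s_k, t_{k+1} = t_{k-1} − q_k·t_k, so r_k = a·s_k + b·t_k at every step:
  q = 2: r = 78, s = 1 − 2·0 = 1, t = 0 − 2·1 = -2  (check: 438·1 + 180·(-2) = 78)
  q = 2: r = 24, s = 0 − 2·1 = -2, t = 1 − 2·(-2) = 5  (check: 438·(-2) + 180·5 = 24)
  q = 3: r = 6, s = 1 − 3·(-2) = 7, t = -2 − 3·5 = -17  (check: 438·7 + 180·(-17) = 6)
The row with r = 6 (the gcd) gives the Bezout coefficients s = 7, t = -17.
Result: 438 · (7) + 180 · (-17) = 6.

gcd(438, 180) = 6; s = 7, t = -17 (check: 438·7 + 180·(-17) = 6).
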